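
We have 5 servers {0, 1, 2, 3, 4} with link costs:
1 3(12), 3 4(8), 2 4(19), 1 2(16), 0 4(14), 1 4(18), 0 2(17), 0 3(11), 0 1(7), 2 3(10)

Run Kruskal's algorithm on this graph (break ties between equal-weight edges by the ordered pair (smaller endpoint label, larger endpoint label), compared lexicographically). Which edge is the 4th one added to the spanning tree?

Kruskal's algorithm — process edges by increasing weight (ties by edge label):
0 1 (7): add. Components now {0,1} {2} {3} {4}
3 4 (8): add. Components now {0,1} {2} {3,4}
2 3 (10): add. Components now {0,1} {2,3,4}
0 3 (11): add. Components now {0,1,2,3,4}
The 4th edge added is 0 3.

0-3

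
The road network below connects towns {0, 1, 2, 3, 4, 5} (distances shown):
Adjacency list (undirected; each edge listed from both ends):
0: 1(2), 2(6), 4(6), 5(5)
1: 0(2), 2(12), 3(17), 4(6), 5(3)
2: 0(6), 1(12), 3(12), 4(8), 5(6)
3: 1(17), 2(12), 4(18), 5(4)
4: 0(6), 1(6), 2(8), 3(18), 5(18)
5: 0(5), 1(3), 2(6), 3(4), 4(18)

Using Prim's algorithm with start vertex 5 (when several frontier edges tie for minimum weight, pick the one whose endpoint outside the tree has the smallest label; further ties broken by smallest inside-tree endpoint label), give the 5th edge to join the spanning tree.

0-4

Prim, starting at 5.
Step 1: frontier [1–5 3, 3–5 4, 0–5 5, 2–5 6, 4–5 18] → take 1–5 (3); add 1.
Step 2: frontier [0–1 2, 1–4 6, 1–2 12, 1–3 17, 3–5 4, 0–5 5, 2–5 6, 4–5 18] → take 0–1 (2); add 0.
Step 3: frontier [0–2 6, 0–4 6, 1–4 6, 1–2 12, 1–3 17, 3–5 4, 2–5 6, 4–5 18] → take 3–5 (4); add 3.
Step 4: frontier [0–2 6, 0–4 6, 1–4 6, 1–2 12, 2–3 12, 3–4 18, 2–5 6, 4–5 18] → take 0–2 (6); add 2.
Step 5: frontier [0–4 6, 1–4 6, 2–4 8, 3–4 18, 4–5 18] → take 0–4 (6); add 4.
The 5th edge added is 0–4.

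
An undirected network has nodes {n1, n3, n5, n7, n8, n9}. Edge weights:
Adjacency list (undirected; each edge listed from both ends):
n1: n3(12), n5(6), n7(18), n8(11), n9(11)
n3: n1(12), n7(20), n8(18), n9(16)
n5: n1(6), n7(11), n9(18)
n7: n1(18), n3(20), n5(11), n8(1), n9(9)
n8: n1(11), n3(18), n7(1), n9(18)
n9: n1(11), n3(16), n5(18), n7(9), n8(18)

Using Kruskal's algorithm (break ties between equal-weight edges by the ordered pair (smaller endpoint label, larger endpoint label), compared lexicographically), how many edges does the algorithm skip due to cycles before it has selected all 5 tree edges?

2

Kruskal's algorithm — process edges by increasing weight (ties by edge label):
n7—n8 (1): add — endpoints in different components.
n1—n5 (6): add — endpoints in different components.
n7—n9 (9): add — endpoints in different components.
n1—n8 (11): add — endpoints in different components.
n1—n9 (11): skip — n9 and n1 already connected.
n5—n7 (11): skip — n7 and n5 already connected.
n1—n3 (12): add — endpoints in different components.
Edges rejected before the tree was complete: 2.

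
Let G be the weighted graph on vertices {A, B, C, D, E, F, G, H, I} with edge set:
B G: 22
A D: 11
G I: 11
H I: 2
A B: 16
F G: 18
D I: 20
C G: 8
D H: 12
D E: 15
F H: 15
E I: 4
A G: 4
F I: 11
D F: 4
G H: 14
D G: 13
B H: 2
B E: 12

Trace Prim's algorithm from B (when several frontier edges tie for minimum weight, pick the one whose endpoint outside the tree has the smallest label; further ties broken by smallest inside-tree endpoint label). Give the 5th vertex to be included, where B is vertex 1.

Prim, starting at B.
Step 1: cheapest edge leaving the tree is B H (2); add H.
Step 2: cheapest edge leaving the tree is H I (2); add I.
Step 3: cheapest edge leaving the tree is E I (4); add E.
Step 4: cheapest edge leaving the tree is F I (11); add F.
Step 5: cheapest edge leaving the tree is D F (4); add D.
Step 6: cheapest edge leaving the tree is A D (11); add A.
Step 7: cheapest edge leaving the tree is A G (4); add G.
Step 8: cheapest edge leaving the tree is C G (8); add C.
Vertex order: B, H, I, E, F, D, A, G, C. The 5th vertex is F.

F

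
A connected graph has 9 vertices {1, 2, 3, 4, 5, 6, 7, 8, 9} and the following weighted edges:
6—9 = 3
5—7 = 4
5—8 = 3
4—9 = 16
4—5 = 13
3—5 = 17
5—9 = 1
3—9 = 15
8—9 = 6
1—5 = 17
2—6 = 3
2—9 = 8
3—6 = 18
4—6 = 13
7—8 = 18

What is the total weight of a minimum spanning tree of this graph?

59

Sort edges by weight, then run Kruskal:
5—9 (1): add — endpoints in different components.
2—6 (3): add — endpoints in different components.
5—8 (3): add — endpoints in different components.
6—9 (3): add — endpoints in different components.
5—7 (4): add — endpoints in different components.
8—9 (6): skip — 8 and 9 already connected.
2—9 (8): skip — 2 and 9 already connected.
4—5 (13): add — endpoints in different components.
4—6 (13): skip — 4 and 6 already connected.
3—9 (15): add — endpoints in different components.
4—9 (16): skip — 4 and 9 already connected.
1—5 (17): add — endpoints in different components.
MST edges: 5—9, 2—6, 5—8, 6—9, 5—7, 4—5, 3—9, 1—5; total weight 1+3+3+3+4+13+15+17 = 59.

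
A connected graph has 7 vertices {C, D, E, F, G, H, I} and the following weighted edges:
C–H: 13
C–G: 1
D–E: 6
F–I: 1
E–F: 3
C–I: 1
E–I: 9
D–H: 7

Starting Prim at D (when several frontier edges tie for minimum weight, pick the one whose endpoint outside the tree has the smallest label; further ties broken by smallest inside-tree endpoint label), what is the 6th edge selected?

D-H

Grow the tree from D using Prim:
Step 1: cheapest edge leaving the tree is D–E (6); add E.
Step 2: cheapest edge leaving the tree is E–F (3); add F.
Step 3: cheapest edge leaving the tree is F–I (1); add I.
Step 4: cheapest edge leaving the tree is C–I (1); add C.
Step 5: cheapest edge leaving the tree is C–G (1); add G.
Step 6: cheapest edge leaving the tree is D–H (7); add H.
The 6th edge added is D–H.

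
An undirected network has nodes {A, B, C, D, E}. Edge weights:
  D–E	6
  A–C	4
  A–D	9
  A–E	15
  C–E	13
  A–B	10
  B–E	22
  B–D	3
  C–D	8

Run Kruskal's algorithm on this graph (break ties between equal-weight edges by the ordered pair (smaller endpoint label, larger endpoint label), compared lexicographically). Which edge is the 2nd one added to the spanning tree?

Kruskal's algorithm — process edges by increasing weight (ties by edge label):
B–D (3): add — endpoints in different components.
A–C (4): add — endpoints in different components.
D–E (6): add — endpoints in different components.
C–D (8): add — endpoints in different components.
The 2nd edge added is A–C.

A-C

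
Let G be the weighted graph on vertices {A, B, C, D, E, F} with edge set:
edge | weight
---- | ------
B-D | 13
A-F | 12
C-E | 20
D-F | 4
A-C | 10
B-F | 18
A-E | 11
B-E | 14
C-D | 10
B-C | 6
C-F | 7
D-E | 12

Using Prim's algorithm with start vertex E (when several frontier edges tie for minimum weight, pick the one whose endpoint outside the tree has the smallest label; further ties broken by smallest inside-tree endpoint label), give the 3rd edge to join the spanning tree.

Prim's algorithm from E:
Step 1: cheapest edge leaving the tree is A-E (11); add A.
Step 2: cheapest edge leaving the tree is A-C (10); add C.
Step 3: cheapest edge leaving the tree is B-C (6); add B.
Step 4: cheapest edge leaving the tree is C-F (7); add F.
Step 5: cheapest edge leaving the tree is D-F (4); add D.
The 3rd edge added is B-C.

B-C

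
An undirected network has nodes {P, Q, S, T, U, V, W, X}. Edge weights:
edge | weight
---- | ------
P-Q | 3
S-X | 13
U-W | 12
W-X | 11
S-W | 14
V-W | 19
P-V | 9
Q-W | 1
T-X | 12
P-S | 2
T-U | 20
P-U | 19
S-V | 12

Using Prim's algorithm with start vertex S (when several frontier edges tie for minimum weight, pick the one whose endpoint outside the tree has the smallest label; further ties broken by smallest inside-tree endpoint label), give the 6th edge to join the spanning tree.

T-X

Grow the tree from S using Prim:
Step 1: cheapest edge leaving the tree is P-S (2); add P.
Step 2: cheapest edge leaving the tree is P-Q (3); add Q.
Step 3: cheapest edge leaving the tree is Q-W (1); add W.
Step 4: cheapest edge leaving the tree is P-V (9); add V.
Step 5: cheapest edge leaving the tree is W-X (11); add X.
Step 6: cheapest edge leaving the tree is T-X (12); add T.
Step 7: cheapest edge leaving the tree is U-W (12); add U.
The 6th edge added is T-X.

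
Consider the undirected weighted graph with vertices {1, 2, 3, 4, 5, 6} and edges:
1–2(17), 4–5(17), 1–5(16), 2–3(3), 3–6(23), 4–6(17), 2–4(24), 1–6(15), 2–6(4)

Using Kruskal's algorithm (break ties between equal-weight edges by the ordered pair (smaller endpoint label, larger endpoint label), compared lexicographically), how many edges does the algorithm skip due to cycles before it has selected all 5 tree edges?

1

Sort edges by weight, then run Kruskal:
2–3 (3): add — endpoints in different components.
2–6 (4): add — endpoints in different components.
1–6 (15): add — endpoints in different components.
1–5 (16): add — endpoints in different components.
1–2 (17): skip — 1 and 2 already connected.
4–5 (17): add — endpoints in different components.
Edges rejected before the tree was complete: 1.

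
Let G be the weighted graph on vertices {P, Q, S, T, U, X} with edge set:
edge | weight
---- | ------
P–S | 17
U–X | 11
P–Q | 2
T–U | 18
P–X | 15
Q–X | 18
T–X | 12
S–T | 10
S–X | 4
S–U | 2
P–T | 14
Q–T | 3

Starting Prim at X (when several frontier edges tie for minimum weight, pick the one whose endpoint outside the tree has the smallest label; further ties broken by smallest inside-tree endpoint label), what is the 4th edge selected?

Prim, starting at X.
Step 1: cheapest edge leaving the tree is S–X (4); add S.
Step 2: cheapest edge leaving the tree is S–U (2); add U.
Step 3: cheapest edge leaving the tree is S–T (10); add T.
Step 4: cheapest edge leaving the tree is Q–T (3); add Q.
Step 5: cheapest edge leaving the tree is P–Q (2); add P.
The 4th edge added is Q–T.

Q-T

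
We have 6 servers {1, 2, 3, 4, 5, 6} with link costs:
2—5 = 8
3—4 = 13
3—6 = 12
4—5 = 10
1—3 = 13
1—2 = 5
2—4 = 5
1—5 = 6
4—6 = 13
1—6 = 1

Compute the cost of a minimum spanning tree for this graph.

29

Kruskal's algorithm — process edges by increasing weight (ties by edge label):
1—6 (1): add. Components now {1,6} {2} {3} {4} {5}
1—2 (5): add. Components now {1,2,6} {3} {4} {5}
2—4 (5): add. Components now {1,2,4,6} {3} {5}
1—5 (6): add. Components now {1,2,4,5,6} {3}
2—5 (8): skip — 2 and 5 already connected.
4—5 (10): skip — 4 and 5 already connected.
3—6 (12): add. Components now {1,2,3,4,5,6}
MST edges: 1—6, 1—2, 2—4, 1—5, 3—6; total weight 1+5+5+6+12 = 29.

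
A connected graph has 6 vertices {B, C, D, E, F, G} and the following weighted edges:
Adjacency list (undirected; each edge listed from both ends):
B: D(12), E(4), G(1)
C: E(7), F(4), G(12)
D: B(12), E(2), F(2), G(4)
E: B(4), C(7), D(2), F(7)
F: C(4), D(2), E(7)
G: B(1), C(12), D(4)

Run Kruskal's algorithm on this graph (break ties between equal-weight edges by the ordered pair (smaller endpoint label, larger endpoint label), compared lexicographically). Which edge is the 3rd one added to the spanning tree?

Kruskal: consider edges lightest-first.
B—G (1): add. Components now {B,G} {C} {D} {E} {F}
D—E (2): add. Components now {B,G} {C} {D,E} {F}
D—F (2): add. Components now {B,G} {C} {D,E,F}
B—E (4): add. Components now {B,D,E,F,G} {C}
C—F (4): add. Components now {B,C,D,E,F,G}
The 3rd edge added is D—F.

D-F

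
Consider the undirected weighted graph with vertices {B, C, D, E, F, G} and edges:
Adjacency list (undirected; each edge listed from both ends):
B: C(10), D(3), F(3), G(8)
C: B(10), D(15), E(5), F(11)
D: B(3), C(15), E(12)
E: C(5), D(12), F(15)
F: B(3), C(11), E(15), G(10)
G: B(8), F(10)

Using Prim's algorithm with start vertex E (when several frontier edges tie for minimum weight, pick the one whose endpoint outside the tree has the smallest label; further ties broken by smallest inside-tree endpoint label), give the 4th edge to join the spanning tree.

Grow the tree from E using Prim:
Step 1: cheapest edge leaving the tree is C—E (5); add C.
Step 2: cheapest edge leaving the tree is B—C (10); add B.
Step 3: cheapest edge leaving the tree is B—D (3); add D.
Step 4: cheapest edge leaving the tree is B—F (3); add F.
Step 5: cheapest edge leaving the tree is B—G (8); add G.
The 4th edge added is B—F.

B-F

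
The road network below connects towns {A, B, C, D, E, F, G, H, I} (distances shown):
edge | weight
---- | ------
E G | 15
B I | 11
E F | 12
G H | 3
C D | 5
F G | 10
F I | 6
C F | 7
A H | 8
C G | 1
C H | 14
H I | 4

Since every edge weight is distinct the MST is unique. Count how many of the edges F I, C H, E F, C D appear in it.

3

Sort edges by weight, then run Kruskal:
C G (1): add — endpoints in different components.
G H (3): add — endpoints in different components.
H I (4): add — endpoints in different components.
C D (5): add — endpoints in different components.
F I (6): add — endpoints in different components.
C F (7): skip — C and F already connected.
A H (8): add — endpoints in different components.
F G (10): skip — F and G already connected.
B I (11): add — endpoints in different components.
E F (12): add — endpoints in different components.
MST edge set: {C G, G H, H I, C D, F I, A H, B I, E F}.
Of the listed edges, {F I, E F, C D} are in the MST → 3.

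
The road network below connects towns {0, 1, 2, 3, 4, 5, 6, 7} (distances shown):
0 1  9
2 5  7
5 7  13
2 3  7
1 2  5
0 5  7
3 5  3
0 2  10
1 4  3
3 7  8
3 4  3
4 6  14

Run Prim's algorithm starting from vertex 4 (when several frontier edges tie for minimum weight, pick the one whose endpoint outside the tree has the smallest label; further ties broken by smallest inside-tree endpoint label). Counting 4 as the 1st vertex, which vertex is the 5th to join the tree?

Prim, starting at 4.
Step 1: frontier [1 4 3, 3 4 3, 4 6 14] → take 1 4 (3); add 1.
Step 2: frontier [1 2 5, 0 1 9, 3 4 3, 4 6 14] → take 3 4 (3); add 3.
Step 3: frontier [1 2 5, 0 1 9, 3 5 3, 2 3 7, 3 7 8, 4 6 14] → take 3 5 (3); add 5.
Step 4: frontier [1 2 5, 0 1 9, 2 3 7, 3 7 8, 4 6 14, 0 5 7, 2 5 7, 5 7 13] → take 1 2 (5); add 2.
Step 5: frontier [0 1 9, 0 2 10, 3 7 8, 4 6 14, 0 5 7, 5 7 13] → take 0 5 (7); add 0.
Step 6: frontier [3 7 8, 4 6 14, 5 7 13] → take 3 7 (8); add 7.
Step 7: frontier [4 6 14] → take 4 6 (14); add 6.
Vertex order: 4, 1, 3, 5, 2, 0, 7, 6. The 5th vertex is 2.

2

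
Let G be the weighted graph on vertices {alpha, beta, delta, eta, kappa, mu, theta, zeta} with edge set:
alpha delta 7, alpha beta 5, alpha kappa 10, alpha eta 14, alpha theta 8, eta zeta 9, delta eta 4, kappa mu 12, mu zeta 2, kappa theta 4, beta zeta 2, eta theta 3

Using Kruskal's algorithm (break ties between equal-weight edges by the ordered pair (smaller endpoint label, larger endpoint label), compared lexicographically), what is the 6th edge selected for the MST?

alpha-beta

Kruskal: consider edges lightest-first.
beta zeta (2): add — endpoints in different components.
mu zeta (2): add — endpoints in different components.
eta theta (3): add — endpoints in different components.
delta eta (4): add — endpoints in different components.
kappa theta (4): add — endpoints in different components.
alpha beta (5): add — endpoints in different components.
alpha delta (7): add — endpoints in different components.
The 6th edge added is alpha beta.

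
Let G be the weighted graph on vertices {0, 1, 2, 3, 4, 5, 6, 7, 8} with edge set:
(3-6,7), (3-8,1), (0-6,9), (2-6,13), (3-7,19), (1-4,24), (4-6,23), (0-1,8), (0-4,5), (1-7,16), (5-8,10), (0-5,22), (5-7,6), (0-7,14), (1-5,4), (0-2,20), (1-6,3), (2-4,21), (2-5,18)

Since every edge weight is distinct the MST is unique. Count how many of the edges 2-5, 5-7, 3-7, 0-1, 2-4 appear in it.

2

Kruskal's algorithm — process edges by increasing weight (ties by edge label):
3-8 (1): add — endpoints in different components.
1-6 (3): add — endpoints in different components.
1-5 (4): add — endpoints in different components.
0-4 (5): add — endpoints in different components.
5-7 (6): add — endpoints in different components.
3-6 (7): add — endpoints in different components.
0-1 (8): add — endpoints in different components.
0-6 (9): skip — 0 and 6 already connected.
5-8 (10): skip — 5 and 8 already connected.
2-6 (13): add — endpoints in different components.
MST edge set: {3-8, 1-6, 1-5, 0-4, 5-7, 3-6, 0-1, 2-6}.
Of the listed edges, {5-7, 0-1} are in the MST → 2.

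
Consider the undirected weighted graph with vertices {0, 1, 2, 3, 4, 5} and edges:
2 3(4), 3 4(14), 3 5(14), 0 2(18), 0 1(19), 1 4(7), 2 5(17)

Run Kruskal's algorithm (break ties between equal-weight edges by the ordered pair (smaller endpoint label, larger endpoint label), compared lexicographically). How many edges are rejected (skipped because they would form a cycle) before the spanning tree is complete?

Kruskal: consider edges lightest-first.
2 3 (4): add. Components now {0} {1} {2,3} {4} {5}
1 4 (7): add. Components now {0} {1,4} {2,3} {5}
3 4 (14): add. Components now {0} {1,2,3,4} {5}
3 5 (14): add. Components now {0} {1,2,3,4,5}
2 5 (17): skip — 2 and 5 already connected.
0 2 (18): add. Components now {0,1,2,3,4,5}
Edges rejected before the tree was complete: 1.

1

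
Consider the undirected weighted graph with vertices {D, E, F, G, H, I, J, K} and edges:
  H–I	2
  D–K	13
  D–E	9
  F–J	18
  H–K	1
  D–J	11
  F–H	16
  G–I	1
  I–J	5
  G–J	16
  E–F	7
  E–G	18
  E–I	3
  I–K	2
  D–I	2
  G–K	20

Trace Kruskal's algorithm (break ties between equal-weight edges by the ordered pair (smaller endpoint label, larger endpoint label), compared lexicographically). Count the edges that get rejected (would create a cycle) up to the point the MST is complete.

Kruskal: consider edges lightest-first.
G–I (1): add — endpoints in different components.
H–K (1): add — endpoints in different components.
D–I (2): add — endpoints in different components.
H–I (2): add — endpoints in different components.
I–K (2): skip — I and K already connected.
E–I (3): add — endpoints in different components.
I–J (5): add — endpoints in different components.
E–F (7): add — endpoints in different components.
Edges rejected before the tree was complete: 1.

1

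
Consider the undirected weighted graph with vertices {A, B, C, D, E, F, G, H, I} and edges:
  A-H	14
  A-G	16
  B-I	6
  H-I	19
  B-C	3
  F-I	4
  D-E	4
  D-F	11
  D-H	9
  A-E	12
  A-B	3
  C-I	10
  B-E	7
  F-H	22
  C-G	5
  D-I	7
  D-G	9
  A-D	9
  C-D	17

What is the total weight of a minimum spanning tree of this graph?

Grow the tree from A using Prim:
Step 1: cheapest edge leaving the tree is A-B (3); add B.
Step 2: cheapest edge leaving the tree is B-C (3); add C.
Step 3: cheapest edge leaving the tree is C-G (5); add G.
Step 4: cheapest edge leaving the tree is B-I (6); add I.
Step 5: cheapest edge leaving the tree is F-I (4); add F.
Step 6: cheapest edge leaving the tree is D-I (7); add D.
Step 7: cheapest edge leaving the tree is D-E (4); add E.
Step 8: cheapest edge leaving the tree is D-H (9); add H.
MST edges: A-B, B-C, C-G, B-I, F-I, D-I, D-E, D-H; total weight 3+3+5+6+4+7+4+9 = 41.

41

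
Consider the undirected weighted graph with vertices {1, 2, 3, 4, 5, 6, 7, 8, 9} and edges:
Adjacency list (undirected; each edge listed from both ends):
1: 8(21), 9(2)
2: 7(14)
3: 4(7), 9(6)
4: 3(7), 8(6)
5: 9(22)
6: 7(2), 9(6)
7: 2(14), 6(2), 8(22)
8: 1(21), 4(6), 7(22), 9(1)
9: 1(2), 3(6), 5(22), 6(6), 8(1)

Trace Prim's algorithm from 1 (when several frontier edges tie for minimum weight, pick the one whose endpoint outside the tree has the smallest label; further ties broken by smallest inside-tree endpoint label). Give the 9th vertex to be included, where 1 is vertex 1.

Prim's algorithm from 1:
Step 1: cheapest edge leaving the tree is 1–9 (2); add 9.
Step 2: cheapest edge leaving the tree is 8–9 (1); add 8.
Step 3: cheapest edge leaving the tree is 3–9 (6); add 3.
Step 4: cheapest edge leaving the tree is 4–8 (6); add 4.
Step 5: cheapest edge leaving the tree is 6–9 (6); add 6.
Step 6: cheapest edge leaving the tree is 6–7 (2); add 7.
Step 7: cheapest edge leaving the tree is 2–7 (14); add 2.
Step 8: cheapest edge leaving the tree is 5–9 (22); add 5.
Vertex order: 1, 9, 8, 3, 4, 6, 7, 2, 5. The 9th vertex is 5.

5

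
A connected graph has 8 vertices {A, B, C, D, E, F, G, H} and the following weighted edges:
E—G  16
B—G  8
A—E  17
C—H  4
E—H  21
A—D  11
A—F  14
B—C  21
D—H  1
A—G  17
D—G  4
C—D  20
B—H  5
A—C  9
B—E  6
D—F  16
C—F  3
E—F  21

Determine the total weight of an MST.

32

Prim's algorithm from D:
Step 1: cheapest edge leaving the tree is D—H (1); add H.
Step 2: cheapest edge leaving the tree is C—H (4); add C.
Step 3: cheapest edge leaving the tree is C—F (3); add F.
Step 4: cheapest edge leaving the tree is D—G (4); add G.
Step 5: cheapest edge leaving the tree is B—H (5); add B.
Step 6: cheapest edge leaving the tree is B—E (6); add E.
Step 7: cheapest edge leaving the tree is A—C (9); add A.
MST edges: D—H, C—H, C—F, D—G, B—H, B—E, A—C; total weight 1+4+3+4+5+6+9 = 32.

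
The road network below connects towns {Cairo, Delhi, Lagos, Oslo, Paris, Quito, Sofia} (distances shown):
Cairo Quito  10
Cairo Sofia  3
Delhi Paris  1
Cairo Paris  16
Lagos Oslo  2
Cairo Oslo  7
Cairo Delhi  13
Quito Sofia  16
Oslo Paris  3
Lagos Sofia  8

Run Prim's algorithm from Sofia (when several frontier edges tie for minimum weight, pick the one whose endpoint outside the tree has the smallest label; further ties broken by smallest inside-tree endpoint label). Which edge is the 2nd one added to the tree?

Prim, starting at Sofia.
Step 1: cheapest edge leaving the tree is Cairo Sofia (3); add Cairo.
Step 2: cheapest edge leaving the tree is Cairo Oslo (7); add Oslo.
Step 3: cheapest edge leaving the tree is Lagos Oslo (2); add Lagos.
Step 4: cheapest edge leaving the tree is Oslo Paris (3); add Paris.
Step 5: cheapest edge leaving the tree is Delhi Paris (1); add Delhi.
Step 6: cheapest edge leaving the tree is Cairo Quito (10); add Quito.
The 2nd edge added is Cairo Oslo.

Cairo-Oslo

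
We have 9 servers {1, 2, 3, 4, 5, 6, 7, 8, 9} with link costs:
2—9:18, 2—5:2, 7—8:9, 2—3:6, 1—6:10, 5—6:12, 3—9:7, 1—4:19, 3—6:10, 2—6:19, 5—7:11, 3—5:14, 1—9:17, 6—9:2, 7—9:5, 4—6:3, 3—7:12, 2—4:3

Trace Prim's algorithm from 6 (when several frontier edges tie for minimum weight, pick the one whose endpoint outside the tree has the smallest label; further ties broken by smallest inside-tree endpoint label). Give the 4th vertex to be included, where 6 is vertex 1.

Prim's algorithm from 6:
Step 1: cheapest edge leaving the tree is 6—9 (2); add 9.
Step 2: cheapest edge leaving the tree is 4—6 (3); add 4.
Step 3: cheapest edge leaving the tree is 2—4 (3); add 2.
Step 4: cheapest edge leaving the tree is 2—5 (2); add 5.
Step 5: cheapest edge leaving the tree is 7—9 (5); add 7.
Step 6: cheapest edge leaving the tree is 2—3 (6); add 3.
Step 7: cheapest edge leaving the tree is 7—8 (9); add 8.
Step 8: cheapest edge leaving the tree is 1—6 (10); add 1.
Vertex order: 6, 9, 4, 2, 5, 7, 3, 8, 1. The 4th vertex is 2.

2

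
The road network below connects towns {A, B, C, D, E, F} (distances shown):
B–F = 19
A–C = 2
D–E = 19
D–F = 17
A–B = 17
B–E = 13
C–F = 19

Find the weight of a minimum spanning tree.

Prim, starting at E.
Step 1: cheapest edge leaving the tree is B–E (13); add B.
Step 2: cheapest edge leaving the tree is A–B (17); add A.
Step 3: cheapest edge leaving the tree is A–C (2); add C.
Step 4: cheapest edge leaving the tree is D–E (19); add D.
Step 5: cheapest edge leaving the tree is D–F (17); add F.
MST edges: B–E, A–B, A–C, D–E, D–F; total weight 13+17+2+19+17 = 68.

68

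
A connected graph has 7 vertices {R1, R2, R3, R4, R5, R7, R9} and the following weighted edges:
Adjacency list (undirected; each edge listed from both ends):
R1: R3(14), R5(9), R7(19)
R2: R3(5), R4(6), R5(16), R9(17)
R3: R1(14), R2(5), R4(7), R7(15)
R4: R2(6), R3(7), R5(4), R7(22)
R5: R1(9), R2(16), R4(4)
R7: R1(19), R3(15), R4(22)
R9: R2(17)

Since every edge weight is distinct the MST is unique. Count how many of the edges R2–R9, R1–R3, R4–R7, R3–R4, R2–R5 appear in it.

Kruskal's algorithm — process edges by increasing weight (ties by edge label):
R4–R5 (4): add — endpoints in different components.
R2–R3 (5): add — endpoints in different components.
R2–R4 (6): add — endpoints in different components.
R3–R4 (7): skip — R3 and R4 already connected.
R1–R5 (9): add — endpoints in different components.
R1–R3 (14): skip — R3 and R1 already connected.
R3–R7 (15): add — endpoints in different components.
R2–R5 (16): skip — R2 and R5 already connected.
R2–R9 (17): add — endpoints in different components.
MST edge set: {R4–R5, R2–R3, R2–R4, R1–R5, R3–R7, R2–R9}.
Of the listed edges, {R2–R9} are in the MST → 1.

1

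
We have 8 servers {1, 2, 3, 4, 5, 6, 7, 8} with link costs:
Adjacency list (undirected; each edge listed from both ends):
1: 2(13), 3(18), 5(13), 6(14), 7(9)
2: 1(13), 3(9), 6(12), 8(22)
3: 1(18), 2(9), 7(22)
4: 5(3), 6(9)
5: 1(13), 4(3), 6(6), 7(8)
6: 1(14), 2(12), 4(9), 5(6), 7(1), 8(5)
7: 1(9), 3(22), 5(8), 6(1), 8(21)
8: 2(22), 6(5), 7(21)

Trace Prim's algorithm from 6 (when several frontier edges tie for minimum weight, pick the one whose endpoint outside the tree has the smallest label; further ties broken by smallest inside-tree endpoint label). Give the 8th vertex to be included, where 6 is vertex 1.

3

Prim, starting at 6.
Step 1: cheapest edge leaving the tree is 6—7 (1); add 7.
Step 2: cheapest edge leaving the tree is 6—8 (5); add 8.
Step 3: cheapest edge leaving the tree is 5—6 (6); add 5.
Step 4: cheapest edge leaving the tree is 4—5 (3); add 4.
Step 5: cheapest edge leaving the tree is 1—7 (9); add 1.
Step 6: cheapest edge leaving the tree is 2—6 (12); add 2.
Step 7: cheapest edge leaving the tree is 2—3 (9); add 3.
Vertex order: 6, 7, 8, 5, 4, 1, 2, 3. The 8th vertex is 3.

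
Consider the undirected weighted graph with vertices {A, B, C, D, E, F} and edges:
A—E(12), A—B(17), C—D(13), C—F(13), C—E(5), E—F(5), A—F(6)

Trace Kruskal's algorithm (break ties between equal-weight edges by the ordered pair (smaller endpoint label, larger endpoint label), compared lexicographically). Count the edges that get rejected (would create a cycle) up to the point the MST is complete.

Kruskal's algorithm — process edges by increasing weight (ties by edge label):
C—E (5): add — endpoints in different components.
E—F (5): add — endpoints in different components.
A—F (6): add — endpoints in different components.
A—E (12): skip — A and E already connected.
C—D (13): add — endpoints in different components.
C—F (13): skip — C and F already connected.
A—B (17): add — endpoints in different components.
Edges rejected before the tree was complete: 2.

2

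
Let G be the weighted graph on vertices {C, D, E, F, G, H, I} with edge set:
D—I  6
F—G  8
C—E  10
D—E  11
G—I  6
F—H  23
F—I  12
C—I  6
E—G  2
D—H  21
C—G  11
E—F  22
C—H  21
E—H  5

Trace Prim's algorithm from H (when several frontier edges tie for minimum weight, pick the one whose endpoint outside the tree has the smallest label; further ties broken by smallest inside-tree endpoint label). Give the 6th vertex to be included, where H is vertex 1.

Prim's algorithm from H:
Step 1: cheapest edge leaving the tree is E—H (5); add E.
Step 2: cheapest edge leaving the tree is E—G (2); add G.
Step 3: cheapest edge leaving the tree is G—I (6); add I.
Step 4: cheapest edge leaving the tree is C—I (6); add C.
Step 5: cheapest edge leaving the tree is D—I (6); add D.
Step 6: cheapest edge leaving the tree is F—G (8); add F.
Vertex order: H, E, G, I, C, D, F. The 6th vertex is D.

D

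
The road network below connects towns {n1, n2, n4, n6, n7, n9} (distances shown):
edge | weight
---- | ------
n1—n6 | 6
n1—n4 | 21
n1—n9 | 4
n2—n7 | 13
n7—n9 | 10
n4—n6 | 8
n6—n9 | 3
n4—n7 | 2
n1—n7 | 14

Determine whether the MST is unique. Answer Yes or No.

Yes

Kruskal's algorithm — process edges by increasing weight (ties by edge label):
n4—n7 (2): add — endpoints in different components.
n6—n9 (3): add — endpoints in different components.
n1—n9 (4): add — endpoints in different components.
n1—n6 (6): skip — n1 and n6 already connected.
n4—n6 (8): add — endpoints in different components.
n7—n9 (10): skip — n9 and n7 already connected.
n2—n7 (13): add — endpoints in different components.
Every non-tree edge has weight strictly greater than the heaviest edge on the tree path between its endpoints, so the MST is unique.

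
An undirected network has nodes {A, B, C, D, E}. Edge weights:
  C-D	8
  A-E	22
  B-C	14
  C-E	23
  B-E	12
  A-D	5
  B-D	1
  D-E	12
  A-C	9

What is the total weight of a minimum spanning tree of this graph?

26

Kruskal's algorithm — process edges by increasing weight (ties by edge label):
B-D (1): add. Components now {A} {B,D} {C} {E}
A-D (5): add. Components now {A,B,D} {C} {E}
C-D (8): add. Components now {A,B,C,D} {E}
A-C (9): skip — A and C already connected.
B-E (12): add. Components now {A,B,C,D,E}
MST edges: B-D, A-D, C-D, B-E; total weight 1+5+8+12 = 26.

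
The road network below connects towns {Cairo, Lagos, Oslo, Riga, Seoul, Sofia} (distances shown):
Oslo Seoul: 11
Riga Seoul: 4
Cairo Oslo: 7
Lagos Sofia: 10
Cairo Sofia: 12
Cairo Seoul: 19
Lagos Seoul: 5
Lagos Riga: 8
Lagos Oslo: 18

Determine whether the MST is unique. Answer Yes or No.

Yes

Kruskal: consider edges lightest-first.
Riga Seoul (4): add. Components now {Cairo} {Lagos} {Riga,Seoul} {Sofia} {Oslo}
Lagos Seoul (5): add. Components now {Cairo} {Lagos,Riga,Seoul} {Sofia} {Oslo}
Cairo Oslo (7): add. Components now {Cairo,Oslo} {Lagos,Riga,Seoul} {Sofia}
Lagos Riga (8): skip — Lagos and Riga already connected.
Lagos Sofia (10): add. Components now {Cairo,Oslo} {Lagos,Riga,Seoul,Sofia}
Oslo Seoul (11): add. Components now {Cairo,Lagos,Oslo,Riga,Seoul,Sofia}
Every non-tree edge has weight strictly greater than the heaviest edge on the tree path between its endpoints, so the MST is unique.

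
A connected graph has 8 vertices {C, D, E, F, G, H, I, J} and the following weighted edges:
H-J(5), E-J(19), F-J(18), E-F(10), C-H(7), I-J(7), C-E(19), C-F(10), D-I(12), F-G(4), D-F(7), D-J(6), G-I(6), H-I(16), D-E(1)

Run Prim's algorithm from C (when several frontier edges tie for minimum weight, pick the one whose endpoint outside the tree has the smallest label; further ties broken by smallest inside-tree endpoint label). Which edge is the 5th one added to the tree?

D-F

Prim's algorithm from C:
Step 1: cheapest edge leaving the tree is C-H (7); add H.
Step 2: cheapest edge leaving the tree is H-J (5); add J.
Step 3: cheapest edge leaving the tree is D-J (6); add D.
Step 4: cheapest edge leaving the tree is D-E (1); add E.
Step 5: cheapest edge leaving the tree is D-F (7); add F.
Step 6: cheapest edge leaving the tree is F-G (4); add G.
Step 7: cheapest edge leaving the tree is G-I (6); add I.
The 5th edge added is D-F.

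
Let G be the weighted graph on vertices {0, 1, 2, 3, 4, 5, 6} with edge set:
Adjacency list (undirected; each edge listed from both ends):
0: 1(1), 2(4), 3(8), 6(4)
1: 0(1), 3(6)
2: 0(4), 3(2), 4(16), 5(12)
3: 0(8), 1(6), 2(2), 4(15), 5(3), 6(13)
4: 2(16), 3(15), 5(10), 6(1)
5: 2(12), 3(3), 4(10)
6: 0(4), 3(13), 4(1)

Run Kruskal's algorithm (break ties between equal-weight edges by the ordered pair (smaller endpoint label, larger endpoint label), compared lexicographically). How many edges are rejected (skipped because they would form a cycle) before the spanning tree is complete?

0

Sort edges by weight, then run Kruskal:
0 1 (1): add — endpoints in different components.
4 6 (1): add — endpoints in different components.
2 3 (2): add — endpoints in different components.
3 5 (3): add — endpoints in different components.
0 2 (4): add — endpoints in different components.
0 6 (4): add — endpoints in different components.
Edges rejected before the tree was complete: 0.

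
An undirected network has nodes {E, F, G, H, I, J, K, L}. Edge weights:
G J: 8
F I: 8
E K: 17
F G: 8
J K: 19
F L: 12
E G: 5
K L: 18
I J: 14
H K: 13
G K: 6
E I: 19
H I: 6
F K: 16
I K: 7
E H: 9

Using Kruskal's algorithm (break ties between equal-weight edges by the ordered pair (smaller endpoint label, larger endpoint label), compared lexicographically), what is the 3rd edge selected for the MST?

Kruskal's algorithm — process edges by increasing weight (ties by edge label):
E G (5): add — endpoints in different components.
G K (6): add — endpoints in different components.
H I (6): add — endpoints in different components.
I K (7): add — endpoints in different components.
F G (8): add — endpoints in different components.
F I (8): skip — F and I already connected.
G J (8): add — endpoints in different components.
E H (9): skip — E and H already connected.
F L (12): add — endpoints in different components.
The 3rd edge added is H I.

H-I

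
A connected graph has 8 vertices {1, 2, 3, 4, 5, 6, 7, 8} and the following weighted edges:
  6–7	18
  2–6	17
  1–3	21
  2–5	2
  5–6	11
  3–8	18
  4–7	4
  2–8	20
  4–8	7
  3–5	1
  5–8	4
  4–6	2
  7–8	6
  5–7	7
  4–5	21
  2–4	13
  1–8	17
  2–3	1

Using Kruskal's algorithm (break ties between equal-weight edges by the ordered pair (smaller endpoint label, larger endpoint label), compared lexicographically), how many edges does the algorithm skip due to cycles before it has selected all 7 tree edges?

5

Kruskal: consider edges lightest-first.
2–3 (1): add — endpoints in different components.
3–5 (1): add — endpoints in different components.
2–5 (2): skip — 2 and 5 already connected.
4–6 (2): add — endpoints in different components.
4–7 (4): add — endpoints in different components.
5–8 (4): add — endpoints in different components.
7–8 (6): add — endpoints in different components.
4–8 (7): skip — 4 and 8 already connected.
5–7 (7): skip — 5 and 7 already connected.
5–6 (11): skip — 5 and 6 already connected.
2–4 (13): skip — 2 and 4 already connected.
1–8 (17): add — endpoints in different components.
Edges rejected before the tree was complete: 5.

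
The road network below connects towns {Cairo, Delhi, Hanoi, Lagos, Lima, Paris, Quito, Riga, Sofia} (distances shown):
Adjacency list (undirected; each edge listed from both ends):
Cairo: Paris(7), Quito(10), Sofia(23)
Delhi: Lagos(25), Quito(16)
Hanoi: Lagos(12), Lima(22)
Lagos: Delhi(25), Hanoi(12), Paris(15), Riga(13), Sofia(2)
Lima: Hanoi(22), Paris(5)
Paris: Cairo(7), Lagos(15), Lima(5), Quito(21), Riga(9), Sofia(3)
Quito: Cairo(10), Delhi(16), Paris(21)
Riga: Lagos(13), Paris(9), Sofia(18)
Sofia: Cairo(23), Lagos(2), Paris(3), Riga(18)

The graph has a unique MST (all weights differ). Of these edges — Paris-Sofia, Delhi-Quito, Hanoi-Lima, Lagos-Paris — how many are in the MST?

Kruskal: consider edges lightest-first.
Lagos-Sofia (2): add — endpoints in different components.
Paris-Sofia (3): add — endpoints in different components.
Lima-Paris (5): add — endpoints in different components.
Cairo-Paris (7): add — endpoints in different components.
Paris-Riga (9): add — endpoints in different components.
Cairo-Quito (10): add — endpoints in different components.
Hanoi-Lagos (12): add — endpoints in different components.
Lagos-Riga (13): skip — Lagos and Riga already connected.
Lagos-Paris (15): skip — Lagos and Paris already connected.
Delhi-Quito (16): add — endpoints in different components.
MST edge set: {Lagos-Sofia, Paris-Sofia, Lima-Paris, Cairo-Paris, Paris-Riga, Cairo-Quito, Hanoi-Lagos, Delhi-Quito}.
Of the listed edges, {Paris-Sofia, Delhi-Quito} are in the MST → 2.

2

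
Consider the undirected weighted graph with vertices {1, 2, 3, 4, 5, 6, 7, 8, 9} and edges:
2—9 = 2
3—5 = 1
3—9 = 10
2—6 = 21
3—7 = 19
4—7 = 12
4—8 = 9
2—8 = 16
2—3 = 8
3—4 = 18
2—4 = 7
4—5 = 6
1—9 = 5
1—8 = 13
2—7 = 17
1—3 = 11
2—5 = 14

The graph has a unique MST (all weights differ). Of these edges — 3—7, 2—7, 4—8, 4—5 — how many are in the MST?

2

Sort edges by weight, then run Kruskal:
3—5 (1): add — endpoints in different components.
2—9 (2): add — endpoints in different components.
1—9 (5): add — endpoints in different components.
4—5 (6): add — endpoints in different components.
2—4 (7): add — endpoints in different components.
2—3 (8): skip — 2 and 3 already connected.
4—8 (9): add — endpoints in different components.
3—9 (10): skip — 3 and 9 already connected.
1—3 (11): skip — 1 and 3 already connected.
4—7 (12): add — endpoints in different components.
1—8 (13): skip — 1 and 8 already connected.
2—5 (14): skip — 2 and 5 already connected.
2—8 (16): skip — 2 and 8 already connected.
2—7 (17): skip — 2 and 7 already connected.
3—4 (18): skip — 3 and 4 already connected.
3—7 (19): skip — 3 and 7 already connected.
2—6 (21): add — endpoints in different components.
MST edge set: {3—5, 2—9, 1—9, 4—5, 2—4, 4—8, 4—7, 2—6}.
Of the listed edges, {4—8, 4—5} are in the MST → 2.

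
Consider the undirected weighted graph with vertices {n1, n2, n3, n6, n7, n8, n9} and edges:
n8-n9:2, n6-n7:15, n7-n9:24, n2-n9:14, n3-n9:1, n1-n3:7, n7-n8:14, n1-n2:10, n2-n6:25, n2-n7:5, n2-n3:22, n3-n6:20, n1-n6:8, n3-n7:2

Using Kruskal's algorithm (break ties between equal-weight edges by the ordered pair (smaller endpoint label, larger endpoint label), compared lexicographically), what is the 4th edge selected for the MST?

Kruskal's algorithm — process edges by increasing weight (ties by edge label):
n3-n9 (1): add — endpoints in different components.
n3-n7 (2): add — endpoints in different components.
n8-n9 (2): add — endpoints in different components.
n2-n7 (5): add — endpoints in different components.
n1-n3 (7): add — endpoints in different components.
n1-n6 (8): add — endpoints in different components.
The 4th edge added is n2-n7.

n2-n7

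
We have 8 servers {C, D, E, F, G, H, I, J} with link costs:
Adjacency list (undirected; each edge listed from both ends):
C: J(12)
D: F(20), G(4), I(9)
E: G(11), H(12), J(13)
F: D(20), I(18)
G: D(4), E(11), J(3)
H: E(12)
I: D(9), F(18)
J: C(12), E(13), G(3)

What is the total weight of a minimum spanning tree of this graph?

69

Kruskal's algorithm — process edges by increasing weight (ties by edge label):
G J (3): add — endpoints in different components.
D G (4): add — endpoints in different components.
D I (9): add — endpoints in different components.
E G (11): add — endpoints in different components.
C J (12): add — endpoints in different components.
E H (12): add — endpoints in different components.
E J (13): skip — E and J already connected.
F I (18): add — endpoints in different components.
MST edges: G J, D G, D I, E G, C J, E H, F I; total weight 3+4+9+11+12+12+18 = 69.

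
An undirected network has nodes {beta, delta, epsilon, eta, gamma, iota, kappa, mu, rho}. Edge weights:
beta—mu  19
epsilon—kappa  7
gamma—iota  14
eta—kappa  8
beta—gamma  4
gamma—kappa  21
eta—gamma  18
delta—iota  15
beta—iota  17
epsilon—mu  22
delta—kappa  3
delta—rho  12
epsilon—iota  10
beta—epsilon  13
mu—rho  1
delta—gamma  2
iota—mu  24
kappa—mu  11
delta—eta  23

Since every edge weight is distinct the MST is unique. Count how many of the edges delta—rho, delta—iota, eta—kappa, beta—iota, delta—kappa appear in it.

2

Kruskal: consider edges lightest-first.
mu—rho (1): add — endpoints in different components.
delta—gamma (2): add — endpoints in different components.
delta—kappa (3): add — endpoints in different components.
beta—gamma (4): add — endpoints in different components.
epsilon—kappa (7): add — endpoints in different components.
eta—kappa (8): add — endpoints in different components.
epsilon—iota (10): add — endpoints in different components.
kappa—mu (11): add — endpoints in different components.
MST edge set: {mu—rho, delta—gamma, delta—kappa, beta—gamma, epsilon—kappa, eta—kappa, epsilon—iota, kappa—mu}.
Of the listed edges, {eta—kappa, delta—kappa} are in the MST → 2.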